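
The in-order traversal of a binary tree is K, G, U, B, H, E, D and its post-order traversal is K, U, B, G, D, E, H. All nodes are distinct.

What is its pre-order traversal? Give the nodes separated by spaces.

H G K B U E D

The last element of post-order is the root; it splits in-order into left and right subtrees.
Root H: left subtree has 4 nodes {K, G, U, B}, right has 2 {E, D}.
  Root G: left subtree has 1 node {K}, right has 2 {U, B}.
    Root B: left subtree has 1 node {U}, right has 0 { }.
  Root E: left subtree has 0 nodes { }, right has 1 {D}.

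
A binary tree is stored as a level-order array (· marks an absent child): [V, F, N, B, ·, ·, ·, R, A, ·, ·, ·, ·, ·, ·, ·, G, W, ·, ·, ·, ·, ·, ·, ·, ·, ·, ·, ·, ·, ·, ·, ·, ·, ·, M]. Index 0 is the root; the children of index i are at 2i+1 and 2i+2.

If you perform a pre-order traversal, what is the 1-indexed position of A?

Pre-order visits the node, then its left subtree, then its right subtree.
Visit V.
At V: go left to F.
  Visit F.
  At F: go left to B.
    Visit B.
    At B: go left to R.
      Visit R.
      At R: no left child.
      At R: go right to G.
        G is a leaf — visit G.
    At B: go right to A.
      Visit A.
      At A: go left to W.
        Visit W.
        At W: go left to M.
          M is a leaf — visit M.
        At W: no right child.
      At A: no right child.
  At F: no right child.
At V: go right to N.
  N is a leaf — visit N.
Full pre-order sequence: V, F, B, R, G, A, W, M, N.

6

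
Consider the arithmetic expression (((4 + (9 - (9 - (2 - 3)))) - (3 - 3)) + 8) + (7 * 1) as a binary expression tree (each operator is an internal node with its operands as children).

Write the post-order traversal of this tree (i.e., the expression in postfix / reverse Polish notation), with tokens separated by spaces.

4 9 9 2 3 - - - + 3 3 - - 8 + 7 1 * +

Post-order on an expression tree gives postfix notation: for each operator, emit left operand, right operand, then the operator.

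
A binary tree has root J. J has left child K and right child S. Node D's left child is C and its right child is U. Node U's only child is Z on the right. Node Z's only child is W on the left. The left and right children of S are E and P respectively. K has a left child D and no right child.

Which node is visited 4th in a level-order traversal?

Level-order visits nodes level by level from the root, left to right within each level.
Level 0: J
Level 1: K, S
Level 2: D, E, P
Level 3: C, U
Level 4: Z
Level 5: W
Full level-order sequence: J, K, S, D, E, P, C, U, Z, W.

D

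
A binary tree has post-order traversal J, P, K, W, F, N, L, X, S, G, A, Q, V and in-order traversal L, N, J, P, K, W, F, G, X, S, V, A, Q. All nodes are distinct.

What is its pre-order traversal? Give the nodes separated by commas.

The last element of post-order is the root; it splits in-order into left and right subtrees.
Root V: left subtree has 10 nodes {L, N, J, P, K, W, F, G, X, S}, right has 2 {A, Q}.
  Root G: left subtree has 7 nodes {L, N, J, P, K, W, F}, right has 2 {X, S}.
    Root L: left subtree has 0 nodes { }, right has 6 {N, J, P, K, W, F}.
      Root N: left subtree has 0 nodes { }, right has 5 {J, P, K, W, F}.
        Root F: left subtree has 4 nodes {J, P, K, W}, right has 0 { }.
          Root W: left subtree has 3 nodes {J, P, K}, right has 0 { }.
            Root K: left subtree has 2 nodes {J, P}, right has 0 { }.
              Root P: left subtree has 1 node {J}, right has 0 { }.
    Root S: left subtree has 1 node {X}, right has 0 { }.
  Root Q: left subtree has 1 node {A}, right has 0 { }.

V, G, L, N, F, W, K, P, J, S, X, Q, A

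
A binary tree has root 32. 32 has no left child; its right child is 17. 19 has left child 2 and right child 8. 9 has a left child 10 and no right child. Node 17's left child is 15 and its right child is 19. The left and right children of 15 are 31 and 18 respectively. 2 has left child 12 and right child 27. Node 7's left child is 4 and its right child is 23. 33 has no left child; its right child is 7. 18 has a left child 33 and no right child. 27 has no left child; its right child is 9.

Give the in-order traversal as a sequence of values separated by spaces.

32 31 15 33 4 7 23 18 17 12 2 27 10 9 19 8

In-order visits the left subtree, then the node, then the right subtree.
At 32: no left child.
Visit 32.
At 32: go right to 17.
  At 17: go left to 15.
    At 15: go left to 31.
      31 is a leaf — visit 31.
    Visit 15.
    At 15: go right to 18.
      At 18: go left to 33.
        At 33: no left child.
        Visit 33.
        At 33: go right to 7.
          At 7: go left to 4.
            4 is a leaf — visit 4.
          Visit 7.
          At 7: go right to 23.
            23 is a leaf — visit 23.
      Visit 18.
      At 18: no right child.
  Visit 17.
  At 17: go right to 19.
    At 19: go left to 2.
      At 2: go left to 12.
        12 is a leaf — visit 12.
      Visit 2.
      At 2: go right to 27.
        At 27: no left child.
        Visit 27.
        At 27: go right to 9.
          At 9: go left to 10.
            10 is a leaf — visit 10.
          Visit 9.
          At 9: no right child.
    Visit 19.
    At 19: go right to 8.
      8 is a leaf — visit 8.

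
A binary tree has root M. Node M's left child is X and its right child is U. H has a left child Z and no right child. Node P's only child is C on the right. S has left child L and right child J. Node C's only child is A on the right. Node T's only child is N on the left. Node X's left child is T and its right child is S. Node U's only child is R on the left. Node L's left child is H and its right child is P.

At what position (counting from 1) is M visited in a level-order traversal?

1

Level-order visits nodes level by level from the root, left to right within each level.
Level 0: M
Level 1: X, U
Level 2: T, S, R
Level 3: N, L, J
Level 4: H, P
Level 5: Z, C
Level 6: A
Full level-order sequence: M, X, U, T, S, R, N, L, J, H, P, Z, C, A.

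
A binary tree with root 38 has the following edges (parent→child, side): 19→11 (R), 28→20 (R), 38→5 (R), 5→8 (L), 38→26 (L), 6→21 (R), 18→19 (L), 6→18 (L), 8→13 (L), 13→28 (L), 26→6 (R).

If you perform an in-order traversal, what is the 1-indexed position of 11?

In-order visits the left subtree, then the node, then the right subtree.
At 38: go left to 26.
  At 26: no left child.
  Visit 26.
  At 26: go right to 6.
    At 6: go left to 18.
      At 18: go left to 19.
        At 19: no left child.
        Visit 19.
        At 19: go right to 11.
          11 is a leaf — visit 11.
      Visit 18.
      At 18: no right child.
    Visit 6.
    At 6: go right to 21.
      21 is a leaf — visit 21.
Visit 38.
At 38: go right to 5.
  At 5: go left to 8.
    At 8: go left to 13.
      At 13: go left to 28.
        At 28: no left child.
        Visit 28.
        At 28: go right to 20.
          20 is a leaf — visit 20.
      Visit 13.
      At 13: no right child.
    Visit 8.
    At 8: no right child.
  Visit 5.
  At 5: no right child.
Full in-order sequence: 26, 19, 11, 18, 6, 21, 38, 28, 20, 13, 8, 5.

3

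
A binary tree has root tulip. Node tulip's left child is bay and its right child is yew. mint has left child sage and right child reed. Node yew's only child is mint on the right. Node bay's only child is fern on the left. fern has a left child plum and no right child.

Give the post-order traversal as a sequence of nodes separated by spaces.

plum fern bay sage reed mint yew tulip

Post-order visits the left subtree, then the right subtree, then the node.
At tulip: go left to bay.
  At bay: go left to fern.
    At fern: go left to plum.
      plum is a leaf — visit plum.
    At fern: no right child.
    Visit fern.
  At bay: no right child.
  Visit bay.
At tulip: go right to yew.
  At yew: no left child.
  At yew: go right to mint.
    At mint: go left to sage.
      sage is a leaf — visit sage.
    At mint: go right to reed.
      reed is a leaf — visit reed.
    Visit mint.
  Visit yew.
Visit tulip.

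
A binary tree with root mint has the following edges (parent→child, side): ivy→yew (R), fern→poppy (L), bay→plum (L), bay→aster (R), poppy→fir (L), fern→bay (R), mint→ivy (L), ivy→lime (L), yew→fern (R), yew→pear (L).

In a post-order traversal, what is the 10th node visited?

Post-order visits the left subtree, then the right subtree, then the node.
At mint: go left to ivy.
  At ivy: go left to lime.
    lime is a leaf — visit lime.
  At ivy: go right to yew.
    At yew: go left to pear.
      pear is a leaf — visit pear.
    At yew: go right to fern.
      At fern: go left to poppy.
        At poppy: go left to fir.
          fir is a leaf — visit fir.
        At poppy: no right child.
        Visit poppy.
      At fern: go right to bay.
        At bay: go left to plum.
          plum is a leaf — visit plum.
        At bay: go right to aster.
          aster is a leaf — visit aster.
        Visit bay.
      Visit fern.
    Visit yew.
  Visit ivy.
At mint: no right child.
Visit mint.
Full post-order sequence: lime, pear, fir, poppy, plum, aster, bay, fern, yew, ivy, mint.

ivy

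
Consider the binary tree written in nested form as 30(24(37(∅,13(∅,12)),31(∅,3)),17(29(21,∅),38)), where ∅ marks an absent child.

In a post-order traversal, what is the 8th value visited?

29

Post-order visits the left subtree, then the right subtree, then the node.
At 30: go left to 24.
  At 24: go left to 37.
    At 37: no left child.
    At 37: go right to 13.
      At 13: no left child.
      At 13: go right to 12.
        12 is a leaf — visit 12.
      Visit 13.
    Visit 37.
  At 24: go right to 31.
    At 31: no left child.
    At 31: go right to 3.
      3 is a leaf — visit 3.
    Visit 31.
  Visit 24.
At 30: go right to 17.
  At 17: go left to 29.
    At 29: go left to 21.
      21 is a leaf — visit 21.
    At 29: no right child.
    Visit 29.
  At 17: go right to 38.
    38 is a leaf — visit 38.
  Visit 17.
Visit 30.
Full post-order sequence: 12, 13, 37, 3, 31, 24, 21, 29, 38, 17, 30.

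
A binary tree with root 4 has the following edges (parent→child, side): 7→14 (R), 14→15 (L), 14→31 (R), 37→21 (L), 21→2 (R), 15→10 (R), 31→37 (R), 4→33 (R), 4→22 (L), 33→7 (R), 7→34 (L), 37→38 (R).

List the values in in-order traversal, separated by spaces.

22 4 33 34 7 15 10 14 31 21 2 37 38

In-order visits the left subtree, then the node, then the right subtree.
At 4: go left to 22.
  22 is a leaf — visit 22.
Visit 4.
At 4: go right to 33.
  At 33: no left child.
  Visit 33.
  At 33: go right to 7.
    At 7: go left to 34.
      34 is a leaf — visit 34.
    Visit 7.
    At 7: go right to 14.
      At 14: go left to 15.
        At 15: no left child.
        Visit 15.
        At 15: go right to 10.
          10 is a leaf — visit 10.
      Visit 14.
      At 14: go right to 31.
        At 31: no left child.
        Visit 31.
        At 31: go right to 37.
          At 37: go left to 21.
            At 21: no left child.
            Visit 21.
            At 21: go right to 2.
              2 is a leaf — visit 2.
          Visit 37.
          At 37: go right to 38.
            38 is a leaf — visit 38.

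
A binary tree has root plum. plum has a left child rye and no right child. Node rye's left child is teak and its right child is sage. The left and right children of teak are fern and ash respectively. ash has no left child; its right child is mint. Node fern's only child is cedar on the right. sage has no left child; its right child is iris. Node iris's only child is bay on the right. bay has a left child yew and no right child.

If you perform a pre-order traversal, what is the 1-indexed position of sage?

8

Pre-order visits the node, then its left subtree, then its right subtree.
Visit plum.
At plum: go left to rye.
  Visit rye.
  At rye: go left to teak.
    Visit teak.
    At teak: go left to fern.
      Visit fern.
      At fern: no left child.
      At fern: go right to cedar.
        cedar is a leaf — visit cedar.
    At teak: go right to ash.
      Visit ash.
      At ash: no left child.
      At ash: go right to mint.
        mint is a leaf — visit mint.
  At rye: go right to sage.
    Visit sage.
    At sage: no left child.
    At sage: go right to iris.
      Visit iris.
      At iris: no left child.
      At iris: go right to bay.
        Visit bay.
        At bay: go left to yew.
          yew is a leaf — visit yew.
        At bay: no right child.
At plum: no right child.
Full pre-order sequence: plum, rye, teak, fern, cedar, ash, mint, sage, iris, bay, yew.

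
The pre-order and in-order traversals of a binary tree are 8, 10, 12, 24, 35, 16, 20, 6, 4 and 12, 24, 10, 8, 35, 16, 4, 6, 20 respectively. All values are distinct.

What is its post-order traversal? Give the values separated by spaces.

The first element of pre-order is the root; it splits in-order into left and right subtrees.
Root 8: left subtree has 3 nodes {12, 24, 10}, right has 5 {35, 16, 4, 6, 20}.
  Root 10: left subtree has 2 nodes {12, 24}, right has 0 { }.
    Root 12: left subtree has 0 nodes { }, right has 1 {24}.
  Root 35: left subtree has 0 nodes { }, right has 4 {16, 4, 6, 20}.
    Root 16: left subtree has 0 nodes { }, right has 3 {4, 6, 20}.
      Root 20: left subtree has 2 nodes {4, 6}, right has 0 { }.
        Root 6: left subtree has 1 node {4}, right has 0 { }.

24 12 10 4 6 20 16 35 8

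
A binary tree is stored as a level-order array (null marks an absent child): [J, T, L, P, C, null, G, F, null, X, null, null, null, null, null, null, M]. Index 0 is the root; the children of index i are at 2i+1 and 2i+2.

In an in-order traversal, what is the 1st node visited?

F

In-order visits the left subtree, then the node, then the right subtree.
At J: go left to T.
  At T: go left to P.
    At P: go left to F.
      At F: no left child.
      Visit F.
      At F: go right to M.
        M is a leaf — visit M.
    Visit P.
    At P: no right child.
  Visit T.
  At T: go right to C.
    At C: go left to X.
      X is a leaf — visit X.
    Visit C.
    At C: no right child.
Visit J.
At J: go right to L.
  At L: no left child.
  Visit L.
  At L: go right to G.
    G is a leaf — visit G.
Full in-order sequence: F, M, P, T, X, C, J, L, G.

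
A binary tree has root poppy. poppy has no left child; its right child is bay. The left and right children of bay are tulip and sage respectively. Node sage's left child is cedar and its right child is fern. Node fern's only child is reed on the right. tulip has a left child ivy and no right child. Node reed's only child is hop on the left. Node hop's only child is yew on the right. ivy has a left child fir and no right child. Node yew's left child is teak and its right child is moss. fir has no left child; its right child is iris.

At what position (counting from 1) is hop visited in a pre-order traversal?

11

Pre-order visits the node, then its left subtree, then its right subtree.
Visit poppy.
At poppy: no left child.
At poppy: go right to bay.
  Visit bay.
  At bay: go left to tulip.
    Visit tulip.
    At tulip: go left to ivy.
      Visit ivy.
      At ivy: go left to fir.
        Visit fir.
        At fir: no left child.
        At fir: go right to iris.
          iris is a leaf — visit iris.
      At ivy: no right child.
    At tulip: no right child.
  At bay: go right to sage.
    Visit sage.
    At sage: go left to cedar.
      cedar is a leaf — visit cedar.
    At sage: go right to fern.
      Visit fern.
      At fern: no left child.
      At fern: go right to reed.
        Visit reed.
        At reed: go left to hop.
          Visit hop.
          At hop: no left child.
          At hop: go right to yew.
            Visit yew.
            At yew: go left to teak.
              teak is a leaf — visit teak.
            At yew: go right to moss.
              moss is a leaf — visit moss.
        At reed: no right child.
Full pre-order sequence: poppy, bay, tulip, ivy, fir, iris, sage, cedar, fern, reed, hop, yew, teak, moss.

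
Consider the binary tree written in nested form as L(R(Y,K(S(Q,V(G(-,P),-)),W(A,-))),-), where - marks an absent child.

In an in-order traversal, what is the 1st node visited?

In-order visits the left subtree, then the node, then the right subtree.
At L: go left to R.
  At R: go left to Y.
    Y is a leaf — visit Y.
  Visit R.
  At R: go right to K.
    At K: go left to S.
      At S: go left to Q.
        Q is a leaf — visit Q.
      Visit S.
      At S: go right to V.
        At V: go left to G.
          At G: no left child.
          Visit G.
          At G: go right to P.
            P is a leaf — visit P.
        Visit V.
        At V: no right child.
    Visit K.
    At K: go right to W.
      At W: go left to A.
        A is a leaf — visit A.
      Visit W.
      At W: no right child.
Visit L.
At L: no right child.
Full in-order sequence: Y, R, Q, S, G, P, V, K, A, W, L.

Y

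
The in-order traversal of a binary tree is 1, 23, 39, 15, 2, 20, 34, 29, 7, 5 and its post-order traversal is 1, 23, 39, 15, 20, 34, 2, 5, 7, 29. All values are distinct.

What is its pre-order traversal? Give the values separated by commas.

The last element of post-order is the root; it splits in-order into left and right subtrees.
Root 29: left subtree has 7 nodes {1, 23, 39, 15, 2, 20, 34}, right has 2 {7, 5}.
  Root 2: left subtree has 4 nodes {1, 23, 39, 15}, right has 2 {20, 34}.
    Root 15: left subtree has 3 nodes {1, 23, 39}, right has 0 { }.
      Root 39: left subtree has 2 nodes {1, 23}, right has 0 { }.
        Root 23: left subtree has 1 node {1}, right has 0 { }.
    Root 34: left subtree has 1 node {20}, right has 0 { }.
  Root 7: left subtree has 0 nodes { }, right has 1 {5}.

29, 2, 15, 39, 23, 1, 34, 20, 7, 5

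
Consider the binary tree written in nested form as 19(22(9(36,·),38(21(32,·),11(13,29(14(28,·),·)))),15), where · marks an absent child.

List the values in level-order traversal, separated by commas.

Level-order visits nodes level by level from the root, left to right within each level.
Level 0: 19
Level 1: 22, 15
Level 2: 9, 38
Level 3: 36, 21, 11
Level 4: 32, 13, 29
Level 5: 14
Level 6: 28

19, 22, 15, 9, 38, 36, 21, 11, 32, 13, 29, 14, 28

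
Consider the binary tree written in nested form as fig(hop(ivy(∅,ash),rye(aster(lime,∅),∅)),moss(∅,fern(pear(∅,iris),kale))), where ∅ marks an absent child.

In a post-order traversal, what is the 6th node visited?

Post-order visits the left subtree, then the right subtree, then the node.
At fig: go left to hop.
  At hop: go left to ivy.
    At ivy: no left child.
    At ivy: go right to ash.
      ash is a leaf — visit ash.
    Visit ivy.
  At hop: go right to rye.
    At rye: go left to aster.
      At aster: go left to lime.
        lime is a leaf — visit lime.
      At aster: no right child.
      Visit aster.
    At rye: no right child.
    Visit rye.
  Visit hop.
At fig: go right to moss.
  At moss: no left child.
  At moss: go right to fern.
    At fern: go left to pear.
      At pear: no left child.
      At pear: go right to iris.
        iris is a leaf — visit iris.
      Visit pear.
    At fern: go right to kale.
      kale is a leaf — visit kale.
    Visit fern.
  Visit moss.
Visit fig.
Full post-order sequence: ash, ivy, lime, aster, rye, hop, iris, pear, kale, fern, moss, fig.

hop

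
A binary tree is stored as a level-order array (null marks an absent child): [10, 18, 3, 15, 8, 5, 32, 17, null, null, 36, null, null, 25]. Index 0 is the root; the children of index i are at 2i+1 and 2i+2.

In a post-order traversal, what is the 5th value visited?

Post-order visits the left subtree, then the right subtree, then the node.
At 10: go left to 18.
  At 18: go left to 15.
    At 15: go left to 17.
      17 is a leaf — visit 17.
    At 15: no right child.
    Visit 15.
  At 18: go right to 8.
    At 8: no left child.
    At 8: go right to 36.
      36 is a leaf — visit 36.
    Visit 8.
  Visit 18.
At 10: go right to 3.
  At 3: go left to 5.
    5 is a leaf — visit 5.
  At 3: go right to 32.
    At 32: go left to 25.
      25 is a leaf — visit 25.
    At 32: no right child.
    Visit 32.
  Visit 3.
Visit 10.
Full post-order sequence: 17, 15, 36, 8, 18, 5, 25, 32, 3, 10.

18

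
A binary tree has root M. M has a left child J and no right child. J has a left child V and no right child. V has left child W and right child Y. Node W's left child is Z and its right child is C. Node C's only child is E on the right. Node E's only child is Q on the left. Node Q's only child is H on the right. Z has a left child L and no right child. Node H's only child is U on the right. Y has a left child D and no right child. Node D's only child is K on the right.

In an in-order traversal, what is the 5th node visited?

Q

In-order visits the left subtree, then the node, then the right subtree.
At M: go left to J.
  At J: go left to V.
    At V: go left to W.
      At W: go left to Z.
        At Z: go left to L.
          L is a leaf — visit L.
        Visit Z.
        At Z: no right child.
      Visit W.
      At W: go right to C.
        At C: no left child.
        Visit C.
        At C: go right to E.
          At E: go left to Q.
            At Q: no left child.
            Visit Q.
            At Q: go right to H.
              At H: no left child.
              Visit H.
              At H: go right to U.
                U is a leaf — visit U.
          Visit E.
          At E: no right child.
    Visit V.
    At V: go right to Y.
      At Y: go left to D.
        At D: no left child.
        Visit D.
        At D: go right to K.
          K is a leaf — visit K.
      Visit Y.
      At Y: no right child.
  Visit J.
  At J: no right child.
Visit M.
At M: no right child.
Full in-order sequence: L, Z, W, C, Q, H, U, E, V, D, K, Y, J, M.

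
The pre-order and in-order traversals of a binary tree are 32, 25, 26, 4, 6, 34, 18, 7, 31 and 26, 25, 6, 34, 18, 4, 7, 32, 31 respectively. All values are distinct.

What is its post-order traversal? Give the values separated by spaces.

The first element of pre-order is the root; it splits in-order into left and right subtrees.
Root 32: left subtree has 7 nodes {26, 25, 6, 34, 18, 4, 7}, right has 1 {31}.
  Root 25: left subtree has 1 node {26}, right has 5 {6, 34, 18, 4, 7}.
    Root 4: left subtree has 3 nodes {6, 34, 18}, right has 1 {7}.
      Root 6: left subtree has 0 nodes { }, right has 2 {34, 18}.
        Root 34: left subtree has 0 nodes { }, right has 1 {18}.

26 18 34 6 7 4 25 31 32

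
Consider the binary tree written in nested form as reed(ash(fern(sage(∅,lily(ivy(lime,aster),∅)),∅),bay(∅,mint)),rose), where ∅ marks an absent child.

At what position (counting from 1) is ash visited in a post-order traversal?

Post-order visits the left subtree, then the right subtree, then the node.
At reed: go left to ash.
  At ash: go left to fern.
    At fern: go left to sage.
      At sage: no left child.
      At sage: go right to lily.
        At lily: go left to ivy.
          At ivy: go left to lime.
            lime is a leaf — visit lime.
          At ivy: go right to aster.
            aster is a leaf — visit aster.
          Visit ivy.
        At lily: no right child.
        Visit lily.
      Visit sage.
    At fern: no right child.
    Visit fern.
  At ash: go right to bay.
    At bay: no left child.
    At bay: go right to mint.
      mint is a leaf — visit mint.
    Visit bay.
  Visit ash.
At reed: go right to rose.
  rose is a leaf — visit rose.
Visit reed.
Full post-order sequence: lime, aster, ivy, lily, sage, fern, mint, bay, ash, rose, reed.

9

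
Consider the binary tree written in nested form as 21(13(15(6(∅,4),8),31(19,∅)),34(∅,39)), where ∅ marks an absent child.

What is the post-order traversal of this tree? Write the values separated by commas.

4, 6, 8, 15, 19, 31, 13, 39, 34, 21

Post-order visits the left subtree, then the right subtree, then the node.
At 21: go left to 13.
  At 13: go left to 15.
    At 15: go left to 6.
      At 6: no left child.
      At 6: go right to 4.
        4 is a leaf — visit 4.
      Visit 6.
    At 15: go right to 8.
      8 is a leaf — visit 8.
    Visit 15.
  At 13: go right to 31.
    At 31: go left to 19.
      19 is a leaf — visit 19.
    At 31: no right child.
    Visit 31.
  Visit 13.
At 21: go right to 34.
  At 34: no left child.
  At 34: go right to 39.
    39 is a leaf — visit 39.
  Visit 34.
Visit 21.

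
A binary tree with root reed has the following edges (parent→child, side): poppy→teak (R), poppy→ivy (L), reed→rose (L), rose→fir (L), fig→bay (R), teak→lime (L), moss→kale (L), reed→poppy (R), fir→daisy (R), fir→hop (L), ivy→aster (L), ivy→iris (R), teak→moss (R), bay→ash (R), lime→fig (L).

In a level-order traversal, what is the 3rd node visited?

poppy

Level-order visits nodes level by level from the root, left to right within each level.
Level 0: reed
Level 1: rose, poppy
Level 2: fir, ivy, teak
Level 3: hop, daisy, aster, iris, lime, moss
Level 4: fig, kale
Level 5: bay
Level 6: ash
Full level-order sequence: reed, rose, poppy, fir, ivy, teak, hop, daisy, aster, iris, lime, moss, fig, kale, bay, ash.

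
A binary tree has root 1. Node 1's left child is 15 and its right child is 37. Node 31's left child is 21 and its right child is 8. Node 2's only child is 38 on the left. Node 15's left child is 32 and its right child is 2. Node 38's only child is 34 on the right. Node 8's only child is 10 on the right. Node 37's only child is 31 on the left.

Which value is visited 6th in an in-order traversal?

In-order visits the left subtree, then the node, then the right subtree.
At 1: go left to 15.
  At 15: go left to 32.
    32 is a leaf — visit 32.
  Visit 15.
  At 15: go right to 2.
    At 2: go left to 38.
      At 38: no left child.
      Visit 38.
      At 38: go right to 34.
        34 is a leaf — visit 34.
    Visit 2.
    At 2: no right child.
Visit 1.
At 1: go right to 37.
  At 37: go left to 31.
    At 31: go left to 21.
      21 is a leaf — visit 21.
    Visit 31.
    At 31: go right to 8.
      At 8: no left child.
      Visit 8.
      At 8: go right to 10.
        10 is a leaf — visit 10.
  Visit 37.
  At 37: no right child.
Full in-order sequence: 32, 15, 38, 34, 2, 1, 21, 31, 8, 10, 37.

1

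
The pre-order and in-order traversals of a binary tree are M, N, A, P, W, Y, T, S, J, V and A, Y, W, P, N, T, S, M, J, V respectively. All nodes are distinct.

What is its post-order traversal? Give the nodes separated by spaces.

Y W P A S T N V J M

The first element of pre-order is the root; it splits in-order into left and right subtrees.
Root M: left subtree has 7 nodes {A, Y, W, P, N, T, S}, right has 2 {J, V}.
  Root N: left subtree has 4 nodes {A, Y, W, P}, right has 2 {T, S}.
    Root A: left subtree has 0 nodes { }, right has 3 {Y, W, P}.
      Root P: left subtree has 2 nodes {Y, W}, right has 0 { }.
        Root W: left subtree has 1 node {Y}, right has 0 { }.
    Root T: left subtree has 0 nodes { }, right has 1 {S}.
  Root J: left subtree has 0 nodes { }, right has 1 {V}.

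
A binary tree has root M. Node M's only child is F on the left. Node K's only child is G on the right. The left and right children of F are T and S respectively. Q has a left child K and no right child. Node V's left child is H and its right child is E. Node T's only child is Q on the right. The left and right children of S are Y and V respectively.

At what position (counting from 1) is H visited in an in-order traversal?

8

In-order visits the left subtree, then the node, then the right subtree.
At M: go left to F.
  At F: go left to T.
    At T: no left child.
    Visit T.
    At T: go right to Q.
      At Q: go left to K.
        At K: no left child.
        Visit K.
        At K: go right to G.
          G is a leaf — visit G.
      Visit Q.
      At Q: no right child.
  Visit F.
  At F: go right to S.
    At S: go left to Y.
      Y is a leaf — visit Y.
    Visit S.
    At S: go right to V.
      At V: go left to H.
        H is a leaf — visit H.
      Visit V.
      At V: go right to E.
        E is a leaf — visit E.
Visit M.
At M: no right child.
Full in-order sequence: T, K, G, Q, F, Y, S, H, V, E, M.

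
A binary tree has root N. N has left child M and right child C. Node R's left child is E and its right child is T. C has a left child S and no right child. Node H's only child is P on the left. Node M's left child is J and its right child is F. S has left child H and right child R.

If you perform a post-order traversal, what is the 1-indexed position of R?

8

Post-order visits the left subtree, then the right subtree, then the node.
At N: go left to M.
  At M: go left to J.
    J is a leaf — visit J.
  At M: go right to F.
    F is a leaf — visit F.
  Visit M.
At N: go right to C.
  At C: go left to S.
    At S: go left to H.
      At H: go left to P.
        P is a leaf — visit P.
      At H: no right child.
      Visit H.
    At S: go right to R.
      At R: go left to E.
        E is a leaf — visit E.
      At R: go right to T.
        T is a leaf — visit T.
      Visit R.
    Visit S.
  At C: no right child.
  Visit C.
Visit N.
Full post-order sequence: J, F, M, P, H, E, T, R, S, C, N.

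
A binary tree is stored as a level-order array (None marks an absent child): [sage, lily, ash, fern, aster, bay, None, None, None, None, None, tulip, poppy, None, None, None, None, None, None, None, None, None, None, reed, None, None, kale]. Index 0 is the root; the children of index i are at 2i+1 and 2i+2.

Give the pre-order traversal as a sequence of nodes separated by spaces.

sage lily fern aster ash bay tulip reed poppy kale

Pre-order visits the node, then its left subtree, then its right subtree.
Visit sage.
At sage: go left to lily.
  Visit lily.
  At lily: go left to fern.
    fern is a leaf — visit fern.
  At lily: go right to aster.
    aster is a leaf — visit aster.
At sage: go right to ash.
  Visit ash.
  At ash: go left to bay.
    Visit bay.
    At bay: go left to tulip.
      Visit tulip.
      At tulip: go left to reed.
        reed is a leaf — visit reed.
      At tulip: no right child.
    At bay: go right to poppy.
      Visit poppy.
      At poppy: no left child.
      At poppy: go right to kale.
        kale is a leaf — visit kale.
  At ash: no right child.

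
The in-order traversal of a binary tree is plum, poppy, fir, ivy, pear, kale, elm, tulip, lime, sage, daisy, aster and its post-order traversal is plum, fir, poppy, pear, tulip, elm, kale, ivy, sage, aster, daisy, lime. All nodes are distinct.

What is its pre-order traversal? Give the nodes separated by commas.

lime, ivy, poppy, plum, fir, kale, pear, elm, tulip, daisy, sage, aster

The last element of post-order is the root; it splits in-order into left and right subtrees.
Root lime: left subtree has 8 nodes {plum, poppy, fir, ivy, pear, kale, elm, tulip}, right has 3 {sage, daisy, aster}.
  Root ivy: left subtree has 3 nodes {plum, poppy, fir}, right has 4 {pear, kale, elm, tulip}.
    Root poppy: left subtree has 1 node {plum}, right has 1 {fir}.
    Root kale: left subtree has 1 node {pear}, right has 2 {elm, tulip}.
      Root elm: left subtree has 0 nodes { }, right has 1 {tulip}.
  Root daisy: left subtree has 1 node {sage}, right has 1 {aster}.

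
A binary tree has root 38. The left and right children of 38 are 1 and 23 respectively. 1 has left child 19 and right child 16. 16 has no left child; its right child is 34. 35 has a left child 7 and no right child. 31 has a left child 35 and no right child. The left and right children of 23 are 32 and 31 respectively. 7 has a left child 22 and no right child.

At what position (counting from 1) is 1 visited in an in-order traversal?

2

In-order visits the left subtree, then the node, then the right subtree.
At 38: go left to 1.
  At 1: go left to 19.
    19 is a leaf — visit 19.
  Visit 1.
  At 1: go right to 16.
    At 16: no left child.
    Visit 16.
    At 16: go right to 34.
      34 is a leaf — visit 34.
Visit 38.
At 38: go right to 23.
  At 23: go left to 32.
    32 is a leaf — visit 32.
  Visit 23.
  At 23: go right to 31.
    At 31: go left to 35.
      At 35: go left to 7.
        At 7: go left to 22.
          22 is a leaf — visit 22.
        Visit 7.
        At 7: no right child.
      Visit 35.
      At 35: no right child.
    Visit 31.
    At 31: no right child.
Full in-order sequence: 19, 1, 16, 34, 38, 32, 23, 22, 7, 35, 31.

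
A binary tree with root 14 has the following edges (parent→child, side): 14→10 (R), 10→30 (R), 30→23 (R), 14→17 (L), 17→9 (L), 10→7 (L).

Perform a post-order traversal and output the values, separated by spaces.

Post-order visits the left subtree, then the right subtree, then the node.
At 14: go left to 17.
  At 17: go left to 9.
    9 is a leaf — visit 9.
  At 17: no right child.
  Visit 17.
At 14: go right to 10.
  At 10: go left to 7.
    7 is a leaf — visit 7.
  At 10: go right to 30.
    At 30: no left child.
    At 30: go right to 23.
      23 is a leaf — visit 23.
    Visit 30.
  Visit 10.
Visit 14.

9 17 7 23 30 10 14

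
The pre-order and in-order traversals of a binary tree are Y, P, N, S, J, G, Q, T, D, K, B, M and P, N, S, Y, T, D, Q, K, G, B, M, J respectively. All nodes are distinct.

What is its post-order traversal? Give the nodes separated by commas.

The first element of pre-order is the root; it splits in-order into left and right subtrees.
Root Y: left subtree has 3 nodes {P, N, S}, right has 8 {T, D, Q, K, G, B, M, J}.
  Root P: left subtree has 0 nodes { }, right has 2 {N, S}.
    Root N: left subtree has 0 nodes { }, right has 1 {S}.
  Root J: left subtree has 7 nodes {T, D, Q, K, G, B, M}, right has 0 { }.
    Root G: left subtree has 4 nodes {T, D, Q, K}, right has 2 {B, M}.
      Root Q: left subtree has 2 nodes {T, D}, right has 1 {K}.
        Root T: left subtree has 0 nodes { }, right has 1 {D}.
      Root B: left subtree has 0 nodes { }, right has 1 {M}.

S, N, P, D, T, K, Q, M, B, G, J, Y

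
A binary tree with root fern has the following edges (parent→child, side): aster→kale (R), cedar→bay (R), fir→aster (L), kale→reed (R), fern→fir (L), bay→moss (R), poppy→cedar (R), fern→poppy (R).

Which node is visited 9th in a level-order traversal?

moss

Level-order visits nodes level by level from the root, left to right within each level.
Level 0: fern
Level 1: fir, poppy
Level 2: aster, cedar
Level 3: kale, bay
Level 4: reed, moss
Full level-order sequence: fern, fir, poppy, aster, cedar, kale, bay, reed, moss.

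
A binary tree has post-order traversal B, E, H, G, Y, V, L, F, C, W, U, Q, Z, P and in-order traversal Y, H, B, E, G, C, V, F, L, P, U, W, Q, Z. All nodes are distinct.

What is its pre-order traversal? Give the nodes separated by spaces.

P C Y G H E B F V L Z Q U W

The last element of post-order is the root; it splits in-order into left and right subtrees.
Root P: left subtree has 9 nodes {Y, H, B, E, G, C, V, F, L}, right has 4 {U, W, Q, Z}.
  Root C: left subtree has 5 nodes {Y, H, B, E, G}, right has 3 {V, F, L}.
    Root Y: left subtree has 0 nodes { }, right has 4 {H, B, E, G}.
      Root G: left subtree has 3 nodes {H, B, E}, right has 0 { }.
        Root H: left subtree has 0 nodes { }, right has 2 {B, E}.
          Root E: left subtree has 1 node {B}, right has 0 { }.
    Root F: left subtree has 1 node {V}, right has 1 {L}.
  Root Z: left subtree has 3 nodes {U, W, Q}, right has 0 { }.
    Root Q: left subtree has 2 nodes {U, W}, right has 0 { }.
      Root U: left subtree has 0 nodes { }, right has 1 {W}.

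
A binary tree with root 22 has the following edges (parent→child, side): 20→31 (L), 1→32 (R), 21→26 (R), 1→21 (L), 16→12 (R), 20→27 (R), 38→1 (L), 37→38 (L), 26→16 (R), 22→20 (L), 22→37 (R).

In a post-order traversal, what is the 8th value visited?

32

Post-order visits the left subtree, then the right subtree, then the node.
At 22: go left to 20.
  At 20: go left to 31.
    31 is a leaf — visit 31.
  At 20: go right to 27.
    27 is a leaf — visit 27.
  Visit 20.
At 22: go right to 37.
  At 37: go left to 38.
    At 38: go left to 1.
      At 1: go left to 21.
        At 21: no left child.
        At 21: go right to 26.
          At 26: no left child.
          At 26: go right to 16.
            At 16: no left child.
            At 16: go right to 12.
              12 is a leaf — visit 12.
            Visit 16.
          Visit 26.
        Visit 21.
      At 1: go right to 32.
        32 is a leaf — visit 32.
      Visit 1.
    At 38: no right child.
    Visit 38.
  At 37: no right child.
  Visit 37.
Visit 22.
Full post-order sequence: 31, 27, 20, 12, 16, 26, 21, 32, 1, 38, 37, 22.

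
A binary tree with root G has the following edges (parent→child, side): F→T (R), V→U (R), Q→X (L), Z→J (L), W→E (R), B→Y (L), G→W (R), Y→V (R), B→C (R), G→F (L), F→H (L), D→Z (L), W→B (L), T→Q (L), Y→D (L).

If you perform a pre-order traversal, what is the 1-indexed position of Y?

Pre-order visits the node, then its left subtree, then its right subtree.
Visit G.
At G: go left to F.
  Visit F.
  At F: go left to H.
    H is a leaf — visit H.
  At F: go right to T.
    Visit T.
    At T: go left to Q.
      Visit Q.
      At Q: go left to X.
        X is a leaf — visit X.
      At Q: no right child.
    At T: no right child.
At G: go right to W.
  Visit W.
  At W: go left to B.
    Visit B.
    At B: go left to Y.
      Visit Y.
      At Y: go left to D.
        Visit D.
        At D: go left to Z.
          Visit Z.
          At Z: go left to J.
            J is a leaf — visit J.
          At Z: no right child.
        At D: no right child.
      At Y: go right to V.
        Visit V.
        At V: no left child.
        At V: go right to U.
          U is a leaf — visit U.
    At B: go right to C.
      C is a leaf — visit C.
  At W: go right to E.
    E is a leaf — visit E.
Full pre-order sequence: G, F, H, T, Q, X, W, B, Y, D, Z, J, V, U, C, E.

9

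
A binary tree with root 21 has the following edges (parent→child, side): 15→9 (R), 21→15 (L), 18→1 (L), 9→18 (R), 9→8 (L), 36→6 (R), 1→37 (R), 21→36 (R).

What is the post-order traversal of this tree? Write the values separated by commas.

8, 37, 1, 18, 9, 15, 6, 36, 21

Post-order visits the left subtree, then the right subtree, then the node.
At 21: go left to 15.
  At 15: no left child.
  At 15: go right to 9.
    At 9: go left to 8.
      8 is a leaf — visit 8.
    At 9: go right to 18.
      At 18: go left to 1.
        At 1: no left child.
        At 1: go right to 37.
          37 is a leaf — visit 37.
        Visit 1.
      At 18: no right child.
      Visit 18.
    Visit 9.
  Visit 15.
At 21: go right to 36.
  At 36: no left child.
  At 36: go right to 6.
    6 is a leaf — visit 6.
  Visit 36.
Visit 21.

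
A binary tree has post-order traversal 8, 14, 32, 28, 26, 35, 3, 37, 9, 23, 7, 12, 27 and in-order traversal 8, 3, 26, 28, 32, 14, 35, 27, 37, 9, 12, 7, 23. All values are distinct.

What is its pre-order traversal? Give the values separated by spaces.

The last element of post-order is the root; it splits in-order into left and right subtrees.
Root 27: left subtree has 7 nodes {8, 3, 26, 28, 32, 14, 35}, right has 5 {37, 9, 12, 7, 23}.
  Root 3: left subtree has 1 node {8}, right has 5 {26, 28, 32, 14, 35}.
    Root 35: left subtree has 4 nodes {26, 28, 32, 14}, right has 0 { }.
      Root 26: left subtree has 0 nodes { }, right has 3 {28, 32, 14}.
        Root 28: left subtree has 0 nodes { }, right has 2 {32, 14}.
          Root 32: left subtree has 0 nodes { }, right has 1 {14}.
  Root 12: left subtree has 2 nodes {37, 9}, right has 2 {7, 23}.
    Root 9: left subtree has 1 node {37}, right has 0 { }.
    Root 7: left subtree has 0 nodes { }, right has 1 {23}.

27 3 8 35 26 28 32 14 12 9 37 7 23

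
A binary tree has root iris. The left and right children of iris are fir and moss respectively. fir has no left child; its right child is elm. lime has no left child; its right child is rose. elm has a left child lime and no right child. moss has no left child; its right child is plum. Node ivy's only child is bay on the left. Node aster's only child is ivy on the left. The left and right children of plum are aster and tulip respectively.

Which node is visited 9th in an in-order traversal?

In-order visits the left subtree, then the node, then the right subtree.
At iris: go left to fir.
  At fir: no left child.
  Visit fir.
  At fir: go right to elm.
    At elm: go left to lime.
      At lime: no left child.
      Visit lime.
      At lime: go right to rose.
        rose is a leaf — visit rose.
    Visit elm.
    At elm: no right child.
Visit iris.
At iris: go right to moss.
  At moss: no left child.
  Visit moss.
  At moss: go right to plum.
    At plum: go left to aster.
      At aster: go left to ivy.
        At ivy: go left to bay.
          bay is a leaf — visit bay.
        Visit ivy.
        At ivy: no right child.
      Visit aster.
      At aster: no right child.
    Visit plum.
    At plum: go right to tulip.
      tulip is a leaf — visit tulip.
Full in-order sequence: fir, lime, rose, elm, iris, moss, bay, ivy, aster, plum, tulip.

aster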